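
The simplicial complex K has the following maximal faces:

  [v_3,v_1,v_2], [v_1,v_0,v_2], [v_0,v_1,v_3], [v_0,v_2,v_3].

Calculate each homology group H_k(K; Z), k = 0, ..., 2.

Fix the vertex order v_0 < v_1 < v_2 < v_3 and write every simplex with vertices in increasing order. Then dim K = 2 and the simplices of K are:

  0-simplices (4): [v_0], [v_1], [v_2], [v_3]
  1-simplices (6): [v_0,v_1], [v_0,v_2], [v_0,v_3], [v_1,v_2], [v_1,v_3], [v_2,v_3]
  2-simplices (4): [v_0,v_1,v_2], [v_0,v_1,v_3], [v_0,v_2,v_3], [v_1,v_2,v_3]

Hence C_0 ≅ Z^4, C_1 ≅ Z^6, C_2 ≅ Z^4.

∂_1: C_1 → C_0 sends each edge [p,q] (with p < q) to q − p.
As a 4×6 matrix over Z this has rank 3, with invariant factors (1,1,1).

The boundary map ∂_2: C_2 → C_1 maps a triangle to the signed sum of its edges. For instance
  ∂[v_0,v_1,v_2] = [v_1,v_2] − [v_0,v_2] + [v_0,v_1],
  ∂[v_1,v_2,v_3] = [v_2,v_3] − [v_1,v_3] + [v_1,v_2].
As a 6×4 matrix over Z this has rank 3, with invariant factors (1,1,1).

Reading off H_k = ker ∂_k / im ∂_{k+1}:

  H_0: rank C_0 − rank ∂_1 = 4 − 3 = 1, and the invariant factors of ∂_1 are all 1, so H_0 = Z.
  H_1: rank ker ∂_1 − rank ∂_2 = (6 − 3) − 3 = 0, and the invariant factors of ∂_2 are all 1, so H_1 = 0.
  H_2: rank ker ∂_2 − rank ∂_3 = (4 − 3) − 0 = 1, and there is no ∂_3, so H_2 = Z.

(K is a triangulation of the 2-sphere S^2.)

H_0 = Z,  H_1 = 0,  H_2 = Z.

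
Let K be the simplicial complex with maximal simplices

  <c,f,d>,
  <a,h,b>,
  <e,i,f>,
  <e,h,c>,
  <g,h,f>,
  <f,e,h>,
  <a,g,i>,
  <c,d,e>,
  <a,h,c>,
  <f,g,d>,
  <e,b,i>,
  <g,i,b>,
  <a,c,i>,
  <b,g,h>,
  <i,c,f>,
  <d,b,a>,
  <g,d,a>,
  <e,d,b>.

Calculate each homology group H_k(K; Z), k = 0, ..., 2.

H_0 ≅ Z,  H_1 ≅ Z ⊕ Z_2,  H_2 = 0.

K has 9 vertices, 27 edges, 18 triangles.
rank ∂_0 = 0, rank ∂_1 = 8 ⇒ b_0 = 9 − 0 − 8 = 1; all invariant factors of ∂_1 are 1 so no torsion. So H_0 = Z.
rank ∂_1 = 8, rank ∂_2 = 18 ⇒ b_1 = 27 − 8 − 18 = 1; ∂_2 has invariant factor(s) [2] giving torsion. So H_1 = Z ⊕ Z_2.
rank ∂_2 = 18, rank ∂_3 = 0 ⇒ b_2 = 18 − 18 − 0 = 0. So H_2 = 0.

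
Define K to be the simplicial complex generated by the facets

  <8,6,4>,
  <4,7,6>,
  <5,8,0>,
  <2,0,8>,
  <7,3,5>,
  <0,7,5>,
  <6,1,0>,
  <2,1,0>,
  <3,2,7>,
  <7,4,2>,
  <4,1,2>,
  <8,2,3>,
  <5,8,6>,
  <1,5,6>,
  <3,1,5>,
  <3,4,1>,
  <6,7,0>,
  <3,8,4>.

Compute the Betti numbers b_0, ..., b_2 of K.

Order the vertices as 0 < 1 < 2 < 3 < 4 < 5 < 6 < 7 < 8. Listing each simplex with vertices in this order, K has dimension 2 with simplices:

  0-simplices (9): [0], [1], [2], [3], [4], [5], [6], [7], [8]
  1-simplices (27): (27 of them)
  2-simplices (18): [0,1,2], [0,1,6], [0,2,8], [0,5,7], [0,5,8], [0,6,7], [1,2,4], [1,3,4], [1,3,5], [1,5,6], [2,3,7], [2,3,8], [2,4,7], [3,4,8], [3,5,7], [4,6,7], [4,6,8], [5,6,8]

so the chain groups are C_0 ≅ Z^9, C_1 ≅ Z^27, C_2 ≅ Z^18.

Boundary ∂_1: C_1 → C_0 is given by ∂[p,q] = [q] − [p].
The resulting 9×27 matrix has rank 8, and its Smith normal form has invariant factors (1,1,1,1,1,1,1,1).

Boundary ∂_2: C_2 → C_1 acts by ∂[p,q,r] = [q,r] − [p,r] + [p,q]. For instance
  ∂[0,6,7] = [6,7] − [0,7] + [0,6],
  ∂[4,6,8] = [6,8] − [4,8] + [4,6].
The resulting 27×18 matrix has rank 18, and its Smith normal form has invariant factors (1,1,1,1,1,1,1,1,1,1,1,1,1,1,1,1,1,2).

Computing H_k = (kernel of ∂_k) / (image of ∂_{k+1}):

  H_0: rank C_0 − rank ∂_1 = 9 − 8 = 1, and the invariant factors of ∂_1 are all 1, so H_0 ≅ Z.
  H_1: rank ker ∂_1 − rank ∂_2 = (27 − 8) − 18 = 1, and ∂_2 has invariant factor 2 > 1, so H_1 ≅ Z ⊕ Z_2.
  H_2: rank ker ∂_2 − rank ∂_3 = (18 − 18) − 0 = 0, and there is no ∂_3, so H_2 ≅ 0.

As a check, the Euler characteristic is 9 − 27 + 18 = 0, which agrees with 1 − 1 + 0 = 0.

Hence the Betti numbers are b_0 = 1, b_1 = 1, b_2 = 0.

b_0 = 1, b_1 = 1, b_2 = 0.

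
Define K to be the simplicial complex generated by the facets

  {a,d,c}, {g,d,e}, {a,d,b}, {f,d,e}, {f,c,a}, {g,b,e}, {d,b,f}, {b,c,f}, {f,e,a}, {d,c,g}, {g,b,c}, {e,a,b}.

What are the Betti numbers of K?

b_0 = 1, b_1 = 0, b_2 = 0.

K has 7 vertices, 18 edges, 12 triangles.
rank ∂_0 = 0, rank ∂_1 = 6 ⇒ b_0 = 7 − 0 − 6 = 1; all invariant factors of ∂_1 are 1 so no torsion. So H_0 = Z.
rank ∂_1 = 6, rank ∂_2 = 12 ⇒ b_1 = 18 − 6 − 12 = 0; ∂_2 has invariant factor(s) [2] giving torsion. So H_1 = Z/2Z.
rank ∂_2 = 12, rank ∂_3 = 0 ⇒ b_2 = 12 − 12 − 0 = 0. So H_2 = 0.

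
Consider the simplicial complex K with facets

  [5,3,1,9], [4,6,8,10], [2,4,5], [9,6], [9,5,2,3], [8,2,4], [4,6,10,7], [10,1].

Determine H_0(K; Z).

H_0 = Z.

Take the total order 1 < 2 < 3 < 4 < 5 < 6 < 7 < 8 < 9 < 10 on the vertex set. Then K (dimension 3) consists of the simplices:

  0-simplices (10): [1], [2], [3], [4], [5], [6], [7], [8], [9], [10]
  1-simplices (23): (23 of them)
  2-simplices (16): [1,3,5], [1,3,9], [1,5,9], [2,3,5], [2,3,9], [2,4,5], [2,4,8], [2,5,9], [3,5,9], [4,6,7], [4,6,8], [4,6,10], [4,7,10], [4,8,10], [6,7,10], [6,8,10]
  3-simplices (4): [1,3,5,9], [2,3,5,9], [4,6,7,10], [4,6,8,10]

so the chain groups are C_0 ≅ Z^10, C_1 ≅ Z^23, C_2 ≅ Z^16, C_3 ≅ Z^4.

The boundary map ∂_1: C_1 → C_0 maps an edge to its endpoints' difference, ∂[p,q] = q − p.
The resulting 10×23 matrix has rank 9, and its Smith normal form has invariant factors (1,1,1,1,1,1,1,1,1).

Boundary ∂_2: C_2 → C_1 acts by ∂[p,q,r] = [q,r] − [p,r] + [p,q]. For instance
  ∂[2,4,8] = [4,8] − [2,8] + [2,4],
  ∂[4,7,10] = [7,10] − [4,10] + [4,7].
The resulting 23×16 matrix has rank 12, and its Smith normal form has invariant factors (1,1,1,1,1,1,1,1,1,1,1,1).

The boundary map ∂_3: C_3 → C_2 sends each 3-simplex σ to the alternating sum Σ_i (−1)^i (σ with its i-th vertex removed). For instance
  ∂[4,6,8,10] = [6,8,10] − [4,8,10] + [4,6,10] − [4,6,8],
  ∂[2,3,5,9] = [3,5,9] − [2,5,9] + [2,3,9] − [2,3,5].
The 16×4 boundary matrix has rank 4 and Smith normal form diag(1,1,1,1).

Reading off H_k = ker ∂_k / im ∂_{k+1}:

  H_0: rank C_0 − rank ∂_1 = 10 − 9 = 1, and the invariant factors of ∂_1 are all 1, so H_0 = Z.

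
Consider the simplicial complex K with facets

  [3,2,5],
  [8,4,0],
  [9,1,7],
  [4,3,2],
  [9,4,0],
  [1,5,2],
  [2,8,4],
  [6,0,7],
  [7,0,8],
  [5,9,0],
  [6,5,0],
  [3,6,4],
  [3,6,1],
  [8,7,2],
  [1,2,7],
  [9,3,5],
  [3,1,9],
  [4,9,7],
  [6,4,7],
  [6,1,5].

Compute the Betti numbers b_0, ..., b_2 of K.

Order the vertices as 0 < 1 < 2 < 3 < 4 < 5 < 6 < 7 < 8 < 9. Listing each simplex with vertices in this order, K has dimension 2 with simplices:

  0-simplices (10): [0], [1], [2], [3], [4], [5], [6], [7], [8], [9]
  1-simplices (30): (30 of them)
  2-simplices (20): (20 of them)

so the chain groups are C_0 ≅ Z^10, C_1 ≅ Z^30, C_2 ≅ Z^20.

Boundary ∂_1: C_1 → C_0 maps an edge to its endpoints' difference, ∂[p,q] = q − p.
As a 10×30 matrix over Z this has rank 9, with invariant factors (1,1,1,1,1,1,1,1,1).

The boundary map ∂_2: C_2 → C_1 maps a triangle to the signed sum of its edges. For instance
  ∂[1,3,9] = [3,9] − [1,9] + [1,3],
  ∂[4,6,7] = [6,7] − [4,7] + [4,6].
As a 30×20 matrix over Z this has rank 20, with invariant factors (1,1,1,1,1,1,1,1,1,1,1,1,1,1,1,1,1,1,1,2).

From H_k ≅ ker(∂_k) / im(∂_{k+1}) we obtain:

  H_0: rank C_0 − rank ∂_1 = 10 − 9 = 1, and the invariant factors of ∂_1 are all 1, so H_0 ≅ Z.
  H_1: rank ker ∂_1 − rank ∂_2 = (30 − 9) − 20 = 1, and ∂_2 has invariant factor 2 > 1, so H_1 ≅ Z ⊕ Z/2.
  H_2: rank ker ∂_2 − rank ∂_3 = (20 − 20) − 0 = 0, and there is no ∂_3, so H_2 ≅ 0.

Hence the Betti numbers are b_0 = 1, b_1 = 1, b_2 = 0.

b_0 = 1, b_1 = 1, b_2 = 0.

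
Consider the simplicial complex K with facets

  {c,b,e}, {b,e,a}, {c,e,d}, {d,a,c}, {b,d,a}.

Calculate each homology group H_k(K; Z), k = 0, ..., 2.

Order the vertices as a < b < c < d < e. Listing each simplex with vertices in this order, K has dimension 2 with simplices:

  0-simplices (5): a, b, c, d, e
  1-simplices (10): ab, ac, ad, ae, bc, bd, be, cd, ce, de
  2-simplices (5): abd, abe, acd, bce, cde

giving chain groups C_0 ≅ Z^5, C_1 ≅ Z^10, C_2 ≅ Z^5.

The boundary map ∂_1: C_1 → C_0 maps an edge to its endpoints' difference, ∂[p,q] = q − p. For instance
  ∂cd = d − c.
As a 5×10 matrix over Z this has rank 4, with invariant factors (1,1,1,1).

∂_2: C_2 → C_1 acts by ∂[p,q,r] = [q,r] − [p,r] + [p,q]. For instance
  ∂bce = ce − be + bc,
  ∂cde = de − ce + cd.
The resulting 10×5 matrix has rank 5, and its Smith normal form has invariant factors (1,1,1,1,1).

Now H_k = ker ∂_k / im ∂_{k+1}, so:

  H_0: rank C_0 − rank ∂_1 = 5 − 4 = 1, and the invariant factors of ∂_1 are all 1, so H_0 = Z.
  H_1: rank ker ∂_1 − rank ∂_2 = (10 − 4) − 5 = 1, and the invariant factors of ∂_2 are all 1, so H_1 = Z.
  H_2: rank ker ∂_2 − rank ∂_3 = (5 − 5) − 0 = 0, and there is no ∂_3, so H_2 = 0.

(K is a triangulation of the Möbius band.)

H_0 ≅ Z,  H_1 ≅ Z,  H_2 = 0.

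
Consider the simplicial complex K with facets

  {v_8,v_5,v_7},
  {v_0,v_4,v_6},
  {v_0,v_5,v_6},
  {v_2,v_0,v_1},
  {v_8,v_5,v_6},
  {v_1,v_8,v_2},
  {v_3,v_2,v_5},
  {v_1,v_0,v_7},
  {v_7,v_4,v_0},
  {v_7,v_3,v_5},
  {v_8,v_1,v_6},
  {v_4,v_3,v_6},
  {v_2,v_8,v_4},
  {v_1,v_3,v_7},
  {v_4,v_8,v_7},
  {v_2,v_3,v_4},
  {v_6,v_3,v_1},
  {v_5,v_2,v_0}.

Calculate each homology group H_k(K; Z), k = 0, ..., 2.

H_0 ≅ Z,  H_1 ≅ Z^2,  H_2 ≅ Z.

Fix the vertex order v_0 < v_1 < v_2 < v_3 < v_4 < v_5 < v_6 < v_7 < v_8 and write every simplex with vertices in increasing order. Then dim K = 2 and the simplices of K are:

  0-simplices (9): [v_0], [v_1], [v_2], [v_3], [v_4], [v_5], [v_6], [v_7], [v_8]
  1-simplices (27): (27 of them)
  2-simplices (18): (18 of them)

so the chain groups are C_0 ≅ Z^9, C_1 ≅ Z^27, C_2 ≅ Z^18.

Boundary ∂_1: C_1 → C_0 maps an edge to its endpoints' difference, ∂[p,q] = q − p. For instance
  ∂[v_2,v_8] = [v_8] − [v_2].
This gives a 9×27 integer matrix of rank 8; reducing to Smith normal form yields diagonal entries (1,1,1,1,1,1,1,1).

The boundary map ∂_2: C_2 → C_1 acts by ∂[p,q,r] = [q,r] − [p,r] + [p,q]. For instance
  ∂[v_1,v_3,v_7] = [v_3,v_7] − [v_1,v_7] + [v_1,v_3],
  ∂[v_1,v_2,v_8] = [v_2,v_8] − [v_1,v_8] + [v_1,v_2].
The 27×18 boundary matrix has rank 17 and Smith normal form diag(1,1,1,1,1,1,1,1,1,1,1,1,1,1,1,1,1).

Now H_k = ker ∂_k / im ∂_{k+1}, so:

  H_0: rank C_0 − rank ∂_1 = 9 − 8 = 1, and the invariant factors of ∂_1 are all 1, so H_0 ≅ Z.
  H_1: rank ker ∂_1 − rank ∂_2 = (27 − 8) − 17 = 2, and the invariant factors of ∂_2 are all 1, so H_1 ≅ Z^2.
  H_2: rank ker ∂_2 − rank ∂_3 = (18 − 17) − 0 = 1, and there is no ∂_3, so H_2 ≅ Z.

As a check, the Euler characteristic is 9 − 27 + 18 = 0, which agrees with 1 − 2 + 1 = 0.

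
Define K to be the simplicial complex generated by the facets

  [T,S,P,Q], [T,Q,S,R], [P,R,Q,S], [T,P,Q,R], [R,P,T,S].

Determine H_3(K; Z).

H_3 = Z.

Take the total order P < Q < R < S < T on the vertex set. Then K (dimension 3) consists of the simplices:

  0-simplices (5): P, Q, R, S, T
  1-simplices (10): PQ, PR, PS, PT, QR, QS, QT, RS, RT, ST
  2-simplices (10): PQR, PQS, PQT, PRS, PRT, PST, QRS, QRT, QST, RST
  3-simplices (5): PQRS, PQRT, PQST, PRST, QRST

Hence C_0 ≅ Z^5, C_1 ≅ Z^10, C_2 ≅ Z^10, C_3 ≅ Z^5.

Boundary ∂_1: C_1 → C_0 maps an edge to its endpoints' difference, ∂[p,q] = q − p.
As a 5×10 matrix over Z this has rank 4, with invariant factors (1,1,1,1).

The boundary map ∂_2: C_2 → C_1 maps a triangle to the signed sum of its edges. For instance
  ∂PST = ST − PT + PS,
  ∂QRT = RT − QT + QR.
As a 10×10 matrix over Z this has rank 6, with invariant factors (1,1,1,1,1,1).

Boundary ∂_3: C_3 → C_2 sends each 3-simplex σ to the alternating sum Σ_i (−1)^i (σ with its i-th vertex removed). For instance
  ∂QRST = RST − QST + QRT − QRS,
  ∂PQST = QST − PST + PQT − PQS.
The 10×5 boundary matrix has rank 4 and Smith normal form diag(1,1,1,1).

Reading off H_k = ker ∂_k / im ∂_{k+1}:

  H_3: rank ker ∂_3 − rank ∂_4 = (5 − 4) − 0 = 1, and there is no ∂_4, so H_3 = Z.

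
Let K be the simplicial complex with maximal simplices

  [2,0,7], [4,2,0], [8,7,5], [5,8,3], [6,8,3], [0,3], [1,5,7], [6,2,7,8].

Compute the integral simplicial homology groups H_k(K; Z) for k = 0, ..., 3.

H_0 = Z,  H_1 = Z,  H_2 = 0,  H_3 = 0.

We work with the vertex ordering 0 < 1 < 2 < 3 < 4 < 5 < 6 < 7 < 8. The simplices of K, each written with vertices in increasing order, are:

  0-simplices (9): [0], [1], [2], [3], [4], [5], [6], [7], [8]
  1-simplices (18): [0,2], [0,3], [0,4], [0,7], [1,5], [1,7], [2,4], [2,6], [2,7], [2,8], [3,5], [3,6], [3,8], [5,7], [5,8], [6,7], [6,8], [7,8]
  2-simplices (10): [0,2,4], [0,2,7], [1,5,7], [2,6,7], [2,6,8], [2,7,8], [3,5,8], [3,6,8], [5,7,8], [6,7,8]
  3-simplices (1): [2,6,7,8]

giving chain groups C_0 ≅ Z^9, C_1 ≅ Z^18, C_2 ≅ Z^10, C_3 ≅ Z^1.

The boundary map ∂_1: C_1 → C_0 is given by ∂[p,q] = [q] − [p]. For instance
  ∂[6,7] = [7] − [6].
This gives a 9×18 integer matrix of rank 8; reducing to Smith normal form yields diagonal entries (1,1,1,1,1,1,1,1).

The boundary map ∂_2: C_2 → C_1 acts by ∂[p,q,r] = [q,r] − [p,r] + [p,q]. For instance
  ∂[0,2,7] = [2,7] − [0,7] + [0,2],
  ∂[3,5,8] = [5,8] − [3,8] + [3,5].
The 18×10 boundary matrix has rank 9 and Smith normal form diag(1,1,1,1,1,1,1,1,1).

The boundary map ∂_3: C_3 → C_2 sends each 3-simplex σ to the alternating sum Σ_i (−1)^i (σ with its i-th vertex removed). For instance
  ∂[2,6,7,8] = [6,7,8] − [2,7,8] + [2,6,8] − [2,6,7].
This gives a 10×1 integer matrix of rank 1; reducing to Smith normal form yields diagonal entries (1).

Reading off H_k = ker ∂_k / im ∂_{k+1}:

  H_0: rank C_0 − rank ∂_1 = 9 − 8 = 1, and the invariant factors of ∂_1 are all 1, so H_0 ≅ Z.
  H_1: rank ker ∂_1 − rank ∂_2 = (18 − 8) − 9 = 1, and the invariant factors of ∂_2 are all 1, so H_1 ≅ Z.
  H_2: rank ker ∂_2 − rank ∂_3 = (10 − 9) − 1 = 0, and the invariant factors of ∂_3 are all 1, so H_2 ≅ 0.
  H_3: rank ker ∂_3 − rank ∂_4 = (1 − 1) − 0 = 0, and there is no ∂_4, so H_3 ≅ 0.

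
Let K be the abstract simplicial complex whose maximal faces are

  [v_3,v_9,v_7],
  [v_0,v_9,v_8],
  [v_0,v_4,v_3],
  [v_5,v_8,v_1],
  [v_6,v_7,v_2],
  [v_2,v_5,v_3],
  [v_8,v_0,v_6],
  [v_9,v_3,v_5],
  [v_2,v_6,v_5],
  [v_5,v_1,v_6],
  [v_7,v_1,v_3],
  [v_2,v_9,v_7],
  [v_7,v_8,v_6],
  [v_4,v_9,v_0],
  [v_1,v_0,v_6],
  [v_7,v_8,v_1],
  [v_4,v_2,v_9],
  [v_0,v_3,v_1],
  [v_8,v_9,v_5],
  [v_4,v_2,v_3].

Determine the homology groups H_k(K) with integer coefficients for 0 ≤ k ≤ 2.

Fix the vertex order v_0 < v_1 < v_2 < v_3 < v_4 < v_5 < v_6 < v_7 < v_8 < v_9 and write every simplex with vertices in increasing order. Then dim K = 2 and the simplices of K are:

  0-simplices (10): [v_0], [v_1], [v_2], [v_3], [v_4], [v_5], [v_6], [v_7], [v_8], [v_9]
  1-simplices (30): (30 of them)
  2-simplices (20): (20 of them)

so the chain groups are C_0 ≅ Z^10, C_1 ≅ Z^30, C_2 ≅ Z^20.

The boundary map ∂_1: C_1 → C_0 sends each edge [p,q] (with p < q) to q − p. For instance
  ∂[v_2,v_9] = [v_9] − [v_2].
This gives a 10×30 integer matrix of rank 9; reducing to Smith normal form yields diagonal entries (1,1,1,1,1,1,1,1,1).

Boundary ∂_2: C_2 → C_1 maps a triangle to the signed sum of its edges. For instance
  ∂[v_1,v_7,v_8] = [v_7,v_8] − [v_1,v_8] + [v_1,v_7],
  ∂[v_0,v_8,v_9] = [v_8,v_9] − [v_0,v_9] + [v_0,v_8].
The resulting 30×20 matrix has rank 20, and its Smith normal form has invariant factors (1,1,1,1,1,1,1,1,1,1,1,1,1,1,1,1,1,1,1,2).

Computing H_k = (kernel of ∂_k) / (image of ∂_{k+1}):

  H_0: rank C_0 − rank ∂_1 = 10 − 9 = 1, and the invariant factors of ∂_1 are all 1, so H_0 ≅ Z.
  H_1: rank ker ∂_1 − rank ∂_2 = (30 − 9) − 20 = 1, and ∂_2 has invariant factor 2 > 1, so H_1 ≅ Z ⊕ Z/2.
  H_2: rank ker ∂_2 − rank ∂_3 = (20 − 20) − 0 = 0, and there is no ∂_3, so H_2 ≅ 0.

As a check, the Euler characteristic is 10 − 30 + 20 = 0, which agrees with 1 − 1 + 0 = 0.
(K is a triangulation of the Klein bottle.)

H_0 ≅ Z,  H_1 ≅ Z ⊕ Z/2,  H_2 = 0.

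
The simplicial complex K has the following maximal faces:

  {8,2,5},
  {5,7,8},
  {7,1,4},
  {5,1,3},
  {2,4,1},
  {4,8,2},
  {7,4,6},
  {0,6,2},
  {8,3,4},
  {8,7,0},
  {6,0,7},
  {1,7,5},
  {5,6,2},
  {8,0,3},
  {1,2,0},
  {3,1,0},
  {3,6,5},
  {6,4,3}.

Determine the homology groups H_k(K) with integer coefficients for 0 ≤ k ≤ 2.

H_0 ≅ Z,  H_1 ≅ Z^2,  H_2 ≅ Z.

We work with the vertex ordering 0 < 1 < 2 < 3 < 4 < 5 < 6 < 7 < 8. The simplices of K, each written with vertices in increasing order, are:

  0-simplices (9): [0], [1], [2], [3], [4], [5], [6], [7], [8]
  1-simplices (27): (27 of them)
  2-simplices (18): [0,1,2], [0,1,3], [0,2,6], [0,3,8], [0,6,7], [0,7,8], [1,2,4], [1,3,5], [1,4,7], [1,5,7], [2,4,8], [2,5,6], [2,5,8], [3,4,6], [3,4,8], [3,5,6], [4,6,7], [5,7,8]

giving chain groups C_0 ≅ Z^9, C_1 ≅ Z^27, C_2 ≅ Z^18.

The boundary map ∂_1: C_1 → C_0 sends each edge [p,q] (with p < q) to q − p. For instance
  ∂[0,1] = [1] − [0].
The resulting 9×27 matrix has rank 8, and its Smith normal form has invariant factors (1,1,1,1,1,1,1,1).

∂_2: C_2 → C_1 maps a triangle to the signed sum of its edges. For instance
  ∂[0,1,2] = [1,2] − [0,2] + [0,1],
  ∂[2,5,8] = [5,8] − [2,8] + [2,5].
The resulting 27×18 matrix has rank 17, and its Smith normal form has invariant factors (1,1,1,1,1,1,1,1,1,1,1,1,1,1,1,1,1).

From H_k ≅ ker(∂_k) / im(∂_{k+1}) we obtain:

  H_0: rank C_0 − rank ∂_1 = 9 − 8 = 1, and the invariant factors of ∂_1 are all 1, so H_0 ≅ Z.
  H_1: rank ker ∂_1 − rank ∂_2 = (27 − 8) − 17 = 2, and the invariant factors of ∂_2 are all 1, so H_1 ≅ Z^2.
  H_2: rank ker ∂_2 − rank ∂_3 = (18 − 17) − 0 = 1, and there is no ∂_3, so H_2 ≅ Z.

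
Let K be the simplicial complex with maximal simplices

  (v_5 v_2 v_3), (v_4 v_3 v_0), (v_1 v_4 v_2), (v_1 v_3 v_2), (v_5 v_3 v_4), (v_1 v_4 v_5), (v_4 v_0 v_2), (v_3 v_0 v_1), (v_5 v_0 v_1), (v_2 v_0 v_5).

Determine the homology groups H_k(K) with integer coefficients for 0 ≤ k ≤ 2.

We work with the vertex ordering v_0 < v_1 < v_2 < v_3 < v_4 < v_5. The simplices of K, each written with vertices in increasing order, are:

  0-simplices (6): [v_0], [v_1], [v_2], [v_3], [v_4], [v_5]
  1-simplices (15): (15 of them)
  2-simplices (10): [v_0,v_1,v_3], [v_0,v_1,v_5], [v_0,v_2,v_4], [v_0,v_2,v_5], [v_0,v_3,v_4], [v_1,v_2,v_3], [v_1,v_2,v_4], [v_1,v_4,v_5], [v_2,v_3,v_5], [v_3,v_4,v_5]

so the chain groups are C_0 ≅ Z^6, C_1 ≅ Z^15, C_2 ≅ Z^10.

The boundary map ∂_1: C_1 → C_0 maps an edge to its endpoints' difference, ∂[p,q] = q − p.
The 6×15 boundary matrix has rank 5 and Smith normal form diag(1,1,1,1,1).

Boundary ∂_2: C_2 → C_1 acts by ∂[p,q,r] = [q,r] − [p,r] + [p,q]. For instance
  ∂[v_0,v_3,v_4] = [v_3,v_4] − [v_0,v_4] + [v_0,v_3],
  ∂[v_1,v_2,v_4] = [v_2,v_4] − [v_1,v_4] + [v_1,v_2].
This gives a 15×10 integer matrix of rank 10; reducing to Smith normal form yields diagonal entries (1,1,1,1,1,1,1,1,1,2).

Computing H_k = (kernel of ∂_k) / (image of ∂_{k+1}):

  H_0: rank C_0 − rank ∂_1 = 6 − 5 = 1, and the invariant factors of ∂_1 are all 1, so H_0 = Z.
  H_1: rank ker ∂_1 − rank ∂_2 = (15 − 5) − 10 = 0, and ∂_2 has invariant factor 2 > 1, so H_1 = Z/2.
  H_2: rank ker ∂_2 − rank ∂_3 = (10 − 10) − 0 = 0, and there is no ∂_3, so H_2 = 0.

As a check, the Euler characteristic is 6 − 15 + 10 = 1, which agrees with 1 − 0 + 0 = 1.

H_0 ≅ Z,  H_1 ≅ Z/2,  H_2 = 0.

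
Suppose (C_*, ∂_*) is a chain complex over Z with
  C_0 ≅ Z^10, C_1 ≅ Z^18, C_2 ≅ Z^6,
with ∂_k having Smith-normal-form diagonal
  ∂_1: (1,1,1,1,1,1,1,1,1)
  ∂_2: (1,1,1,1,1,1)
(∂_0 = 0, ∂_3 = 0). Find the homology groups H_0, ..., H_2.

H_0 = Z,  H_1 = Z^3,  H_2 = 0.

H_0: b_0 = 10 − 0 − 9 = 1; torsion from ∂_1 factors > 1: none. So H_0 = Z.
H_1: b_1 = 18 − 9 − 6 = 3; torsion from ∂_2 factors > 1: none. So H_1 = Z^3.
H_2: b_2 = 6 − 6 − 0 = 0; torsion from ∂_3 factors > 1: none. So H_2 = 0.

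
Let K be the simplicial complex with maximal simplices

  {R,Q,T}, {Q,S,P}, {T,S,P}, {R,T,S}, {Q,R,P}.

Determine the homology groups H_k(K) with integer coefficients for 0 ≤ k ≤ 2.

H_0 ≅ Z,  H_1 ≅ Z,  H_2 = 0.

Take the total order P < Q < R < S < T on the vertex set. Then K (dimension 2) consists of the simplices:

  0-simplices (5): P, Q, R, S, T
  1-simplices (10): PQ, PR, PS, PT, QR, QS, QT, RS, RT, ST
  2-simplices (5): PQR, PQS, PST, QRT, RST

so the chain groups are C_0 ≅ Z^5, C_1 ≅ Z^10, C_2 ≅ Z^5.

Boundary ∂_1: C_1 → C_0 is given by ∂[p,q] = [q] − [p].
The resulting 5×10 matrix has rank 4, and its Smith normal form has invariant factors (1,1,1,1).

∂_2: C_2 → C_1 maps a triangle to the signed sum of its edges. For instance
  ∂RST = ST − RT + RS,
  ∂PQS = QS − PS + PQ.
This gives a 10×5 integer matrix of rank 5; reducing to Smith normal form yields diagonal entries (1,1,1,1,1).

Now H_k = ker ∂_k / im ∂_{k+1}, so:

  H_0: rank C_0 − rank ∂_1 = 5 − 4 = 1, and the invariant factors of ∂_1 are all 1, so H_0 = Z.
  H_1: rank ker ∂_1 − rank ∂_2 = (10 − 4) − 5 = 1, and the invariant factors of ∂_2 are all 1, so H_1 = Z.
  H_2: rank ker ∂_2 − rank ∂_3 = (5 − 5) − 0 = 0, and there is no ∂_3, so H_2 = 0.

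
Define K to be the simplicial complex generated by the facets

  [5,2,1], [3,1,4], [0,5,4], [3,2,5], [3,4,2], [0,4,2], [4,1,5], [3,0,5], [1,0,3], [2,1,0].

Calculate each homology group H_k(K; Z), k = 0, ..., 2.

H_0 = Z,  H_1 = Z/2,  H_2 = 0.

K has 6 vertices, 15 edges, 10 triangles.
rank ∂_0 = 0, rank ∂_1 = 5 ⇒ b_0 = 6 − 0 − 5 = 1; all invariant factors of ∂_1 are 1 so no torsion. So H_0 ≅ Z.
rank ∂_1 = 5, rank ∂_2 = 10 ⇒ b_1 = 15 − 5 − 10 = 0; ∂_2 has invariant factor(s) [2] giving torsion. So H_1 ≅ Z/2.
rank ∂_2 = 10, rank ∂_3 = 0 ⇒ b_2 = 10 − 10 − 0 = 0. So H_2 ≅ 0.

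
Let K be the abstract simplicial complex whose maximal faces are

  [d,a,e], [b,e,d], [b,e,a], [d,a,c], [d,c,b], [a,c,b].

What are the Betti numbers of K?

Fix the vertex order a < b < c < d < e and write every simplex with vertices in increasing order. Then dim K = 2 and the simplices of K are:

  0-simplices (5): a, b, c, d, e
  1-simplices (9): ab, ac, ad, ae, bc, bd, be, cd, de
  2-simplices (6): abc, abe, acd, ade, bcd, bde

so the chain groups are C_0 ≅ Z^5, C_1 ≅ Z^9, C_2 ≅ Z^6.

∂_1: C_1 → C_0 sends each edge [p,q] (with p < q) to q − p. For instance
  ∂ae = e − a.
The 5×9 boundary matrix has rank 4 and Smith normal form diag(1,1,1,1).

Boundary ∂_2: C_2 → C_1 acts by ∂[p,q,r] = [q,r] − [p,r] + [p,q]. For instance
  ∂ade = de − ae + ad,
  ∂bcd = cd − bd + bc.
The 9×6 boundary matrix has rank 5 and Smith normal form diag(1,1,1,1,1).

Now H_k = ker ∂_k / im ∂_{k+1}, so:

  H_0: rank C_0 − rank ∂_1 = 5 − 4 = 1, and the invariant factors of ∂_1 are all 1, so H_0 = Z.
  H_1: rank ker ∂_1 − rank ∂_2 = (9 − 4) − 5 = 0, and the invariant factors of ∂_2 are all 1, so H_1 = 0.
  H_2: rank ker ∂_2 − rank ∂_3 = (6 − 5) − 0 = 1, and there is no ∂_3, so H_2 = Z.

Hence the Betti numbers are b_0 = 1, b_1 = 0, b_2 = 1.

b_0 = 1, b_1 = 0, b_2 = 1.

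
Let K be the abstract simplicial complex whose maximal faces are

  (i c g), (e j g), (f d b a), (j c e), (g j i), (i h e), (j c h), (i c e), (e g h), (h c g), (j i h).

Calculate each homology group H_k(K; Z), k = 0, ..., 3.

Take the total order a < b < c < d < e < f < g < h < i < j on the vertex set. Then K (dimension 3) consists of the simplices:

  0-simplices (10): a, b, c, d, e, f, g, h, i, j
  1-simplices (21): ab, ad, af, bd, bf, ce, cg, ch, ci, cj, df, eg, eh, ei, ej, gh, gi, gj, hi, hj, ij
  2-simplices (14): abd, abf, adf, bdf, cei, cej, cgh, cgi, chj, egh, egj, ehi, gij, hij
  3-simplices (1): abdf

giving chain groups C_0 ≅ Z^10, C_1 ≅ Z^21, C_2 ≅ Z^14, C_3 ≅ Z^1.

The boundary map ∂_1: C_1 → C_0 is given by ∂[p,q] = [q] − [p]. For instance
  ∂bd = d − b.
The 10×21 boundary matrix has rank 8 and Smith normal form diag(1,1,1,1,1,1,1,1).

∂_2: C_2 → C_1 acts by ∂[p,q,r] = [q,r] − [p,r] + [p,q]. For instance
  ∂gij = ij − gj + gi,
  ∂chj = hj − cj + ch.
This gives a 21×14 integer matrix of rank 13; reducing to Smith normal form yields diagonal entries (1,1,1,1,1,1,1,1,1,1,1,1,2).

∂_3: C_3 → C_2 sends each 3-simplex σ to the alternating sum Σ_i (−1)^i (σ with its i-th vertex removed). For instance
  ∂abdf = bdf − adf + abf − abd.
This gives a 14×1 integer matrix of rank 1; reducing to Smith normal form yields diagonal entries (1).

From H_k ≅ ker(∂_k) / im(∂_{k+1}) we obtain:

  H_0: rank C_0 − rank ∂_1 = 10 − 8 = 2, and the invariant factors of ∂_1 are all 1, so H_0 = Z^2.
  H_1: rank ker ∂_1 − rank ∂_2 = (21 − 8) − 13 = 0, and ∂_2 has invariant factor 2 > 1, so H_1 = Z/2Z.
  H_2: rank ker ∂_2 − rank ∂_3 = (14 − 13) − 1 = 0, and the invariant factors of ∂_3 are all 1, so H_2 = 0.
  H_3: rank ker ∂_3 − rank ∂_4 = (1 − 1) − 0 = 0, and there is no ∂_4, so H_3 = 0.

As a check, the Euler characteristic is 10 − 21 + 14 − 1 = 2, which agrees with 2 − 0 + 0 − 0 = 2.

H_0 ≅ Z^2,  H_1 ≅ Z/2Z,  H_2 = 0,  H_3 = 0.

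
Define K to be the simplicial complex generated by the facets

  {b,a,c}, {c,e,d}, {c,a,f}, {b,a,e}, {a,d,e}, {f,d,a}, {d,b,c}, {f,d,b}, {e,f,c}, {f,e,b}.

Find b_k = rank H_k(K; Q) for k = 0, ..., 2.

b_0 = 1, b_1 = 0, b_2 = 0.

We work with the vertex ordering a < b < c < d < e < f. The simplices of K, each written with vertices in increasing order, are:

  0-simplices (6): a, b, c, d, e, f
  1-simplices (15): ab, ac, ad, ae, af, bc, bd, be, bf, cd, ce, cf, de, df, ef
  2-simplices (10): abc, abe, acf, ade, adf, bcd, bdf, bef, cde, cef

giving chain groups C_0 ≅ Z^6, C_1 ≅ Z^15, C_2 ≅ Z^10.

The boundary map ∂_1: C_1 → C_0 is given by ∂[p,q] = [q] − [p]. For instance
  ∂bd = d − b.
The 6×15 boundary matrix has rank 5 and Smith normal form diag(1,1,1,1,1).

Boundary ∂_2: C_2 → C_1 acts by ∂[p,q,r] = [q,r] − [p,r] + [p,q]. For instance
  ∂ade = de − ae + ad,
  ∂bef = ef − bf + be.
This gives a 15×10 integer matrix of rank 10; reducing to Smith normal form yields diagonal entries (1,1,1,1,1,1,1,1,1,2).

From H_k ≅ ker(∂_k) / im(∂_{k+1}) we obtain:

  H_0: rank C_0 − rank ∂_1 = 6 − 5 = 1, and the invariant factors of ∂_1 are all 1, so H_0 = Z.
  H_1: rank ker ∂_1 − rank ∂_2 = (15 − 5) − 10 = 0, and ∂_2 has invariant factor 2 > 1, so H_1 = Z/2.
  H_2: rank ker ∂_2 − rank ∂_3 = (10 − 10) − 0 = 0, and there is no ∂_3, so H_2 = 0.

As a check, the Euler characteristic is 6 − 15 + 10 = 1, which agrees with 1 − 0 + 0 = 1.
(K is a triangulation of the real projective plane RP^2.)

Hence the Betti numbers are b_0 = 1, b_1 = 0, b_2 = 0.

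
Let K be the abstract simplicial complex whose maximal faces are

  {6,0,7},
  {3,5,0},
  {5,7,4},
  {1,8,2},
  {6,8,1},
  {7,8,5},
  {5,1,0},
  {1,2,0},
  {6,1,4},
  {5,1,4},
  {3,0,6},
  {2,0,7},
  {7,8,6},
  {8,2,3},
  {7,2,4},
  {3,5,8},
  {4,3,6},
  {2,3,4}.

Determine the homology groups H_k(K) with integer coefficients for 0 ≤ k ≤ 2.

H_0 ≅ Z,  H_1 ≅ Z^2,  H_2 ≅ Z.

Fix the vertex order 0 < 1 < 2 < 3 < 4 < 5 < 6 < 7 < 8 and write every simplex with vertices in increasing order. Then dim K = 2 and the simplices of K are:

  0-simplices (9): [0], [1], [2], [3], [4], [5], [6], [7], [8]
  1-simplices (27): (27 of them)
  2-simplices (18): [0,1,2], [0,1,5], [0,2,7], [0,3,5], [0,3,6], [0,6,7], [1,2,8], [1,4,5], [1,4,6], [1,6,8], [2,3,4], [2,3,8], [2,4,7], [3,4,6], [3,5,8], [4,5,7], [5,7,8], [6,7,8]

Hence C_0 ≅ Z^9, C_1 ≅ Z^27, C_2 ≅ Z^18.

Boundary ∂_1: C_1 → C_0 sends each edge [p,q] (with p < q) to q − p.
The 9×27 boundary matrix has rank 8 and Smith normal form diag(1,1,1,1,1,1,1,1).

The boundary map ∂_2: C_2 → C_1 maps a triangle to the signed sum of its edges. For instance
  ∂[0,3,6] = [3,6] − [0,6] + [0,3],
  ∂[0,2,7] = [2,7] − [0,7] + [0,2].
The resulting 27×18 matrix has rank 17, and its Smith normal form has invariant factors (1,1,1,1,1,1,1,1,1,1,1,1,1,1,1,1,1).

Reading off H_k = ker ∂_k / im ∂_{k+1}:

  H_0: rank C_0 − rank ∂_1 = 9 − 8 = 1, and the invariant factors of ∂_1 are all 1, so H_0 ≅ Z.
  H_1: rank ker ∂_1 − rank ∂_2 = (27 − 8) − 17 = 2, and the invariant factors of ∂_2 are all 1, so H_1 ≅ Z^2.
  H_2: rank ker ∂_2 − rank ∂_3 = (18 − 17) − 0 = 1, and there is no ∂_3, so H_2 ≅ Z.

As a check, the Euler characteristic is 9 − 27 + 18 = 0, which agrees with 1 − 2 + 1 = 0.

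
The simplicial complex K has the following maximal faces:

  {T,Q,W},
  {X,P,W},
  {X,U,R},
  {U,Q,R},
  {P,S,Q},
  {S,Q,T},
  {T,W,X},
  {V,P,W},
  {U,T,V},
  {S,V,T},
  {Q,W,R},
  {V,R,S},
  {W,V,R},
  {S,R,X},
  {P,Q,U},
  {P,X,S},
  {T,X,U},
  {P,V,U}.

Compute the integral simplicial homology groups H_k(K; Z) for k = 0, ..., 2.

Take the total order P < Q < R < S < T < U < V < W < X on the vertex set. Then K (dimension 2) consists of the simplices:

  0-simplices (9): P, Q, R, S, T, U, V, W, X
  1-simplices (27): PQ, PS, PU, PV, PW, PX, QR, QS, QT, QU, QW, RS, RU, RV, RW, RX, ST, SV, SX, TU, TV, TW, TX, UV, UX, VW, WX
  2-simplices (18): PQS, PQU, PSX, PUV, PVW, PWX, QRU, QRW, QST, QTW, RSV, RSX, RUX, RVW, STV, TUV, TUX, TWX

so the chain groups are C_0 ≅ Z^9, C_1 ≅ Z^27, C_2 ≅ Z^18.

The boundary map ∂_1: C_1 → C_0 is given by ∂[p,q] = [q] − [p]. For instance
  ∂TV = V − T.
This gives a 9×27 integer matrix of rank 8; reducing to Smith normal form yields diagonal entries (1,1,1,1,1,1,1,1).

∂_2: C_2 → C_1 sends each 2-simplex [p,q,r] to [q,r] − [p,r] + [p,q]. For instance
  ∂PQS = QS − PS + PQ,
  ∂PQU = QU − PU + PQ.
The resulting 27×18 matrix has rank 17, and its Smith normal form has invariant factors (1,1,1,1,1,1,1,1,1,1,1,1,1,1,1,1,1).

From H_k ≅ ker(∂_k) / im(∂_{k+1}) we obtain:

  H_0: rank C_0 − rank ∂_1 = 9 − 8 = 1, and the invariant factors of ∂_1 are all 1, so H_0 ≅ Z.
  H_1: rank ker ∂_1 − rank ∂_2 = (27 − 8) − 17 = 2, and the invariant factors of ∂_2 are all 1, so H_1 ≅ Z^2.
  H_2: rank ker ∂_2 − rank ∂_3 = (18 − 17) − 0 = 1, and there is no ∂_3, so H_2 ≅ Z.

(K is a triangulation of the torus T^2.)

H_0 = Z,  H_1 = Z^2,  H_2 = Z.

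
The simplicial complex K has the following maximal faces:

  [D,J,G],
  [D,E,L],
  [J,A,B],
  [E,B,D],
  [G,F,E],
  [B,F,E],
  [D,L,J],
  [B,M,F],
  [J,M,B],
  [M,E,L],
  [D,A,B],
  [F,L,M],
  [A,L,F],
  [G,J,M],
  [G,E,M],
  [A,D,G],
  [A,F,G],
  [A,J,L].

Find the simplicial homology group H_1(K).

H_1 = Z ⊕ Z/2.

Fix the vertex order A < B < D < E < F < G < J < L < M and write every simplex with vertices in increasing order. Then dim K = 2 and the simplices of K are:

  0-simplices (9): A, B, D, E, F, G, J, L, M
  1-simplices (27): AB, AD, AF, AG, AJ, AL, BD, BE, BF, BJ, BM, DE, DG, DJ, DL, EF, EG, EL, EM, FG, FL, FM, GJ, GM, JL, JM, LM
  2-simplices (18): ABD, ABJ, ADG, AFG, AFL, AJL, BDE, BEF, BFM, BJM, DEL, DGJ, DJL, EFG, EGM, ELM, FLM, GJM

Hence C_0 ≅ Z^9, C_1 ≅ Z^27, C_2 ≅ Z^18.

Boundary ∂_1: C_1 → C_0 sends each edge [p,q] (with p < q) to q − p.
The resulting 9×27 matrix has rank 8, and its Smith normal form has invariant factors (1,1,1,1,1,1,1,1).

The boundary map ∂_2: C_2 → C_1 maps a triangle to the signed sum of its edges. For instance
  ∂DEL = EL − DL + DE,
  ∂DJL = JL − DL + DJ.
This gives a 27×18 integer matrix of rank 18; reducing to Smith normal form yields diagonal entries (1,1,1,1,1,1,1,1,1,1,1,1,1,1,1,1,1,2).

Now H_k = ker ∂_k / im ∂_{k+1}, so:

  H_1: rank ker ∂_1 − rank ∂_2 = (27 − 8) − 18 = 1, and ∂_2 has invariant factor 2 > 1, so H_1 = Z ⊕ Z/2.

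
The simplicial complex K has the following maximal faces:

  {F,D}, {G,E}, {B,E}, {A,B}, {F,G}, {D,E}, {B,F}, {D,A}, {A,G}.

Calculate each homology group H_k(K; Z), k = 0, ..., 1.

We work with the vertex ordering A < B < D < E < F < G. The simplices of K, each written with vertices in increasing order, are:

  0-simplices (6): A, B, D, E, F, G
  1-simplices (9): AB, AD, AG, BE, BF, DE, DF, EG, FG

Hence C_0 ≅ Z^6, C_1 ≅ Z^9.

∂_1: C_1 → C_0 is given by ∂[p,q] = [q] − [p].
This gives a 6×9 integer matrix of rank 5; reducing to Smith normal form yields diagonal entries (1,1,1,1,1).

Now H_k = ker ∂_k / im ∂_{k+1}, so:

  H_0: rank C_0 − rank ∂_1 = 6 − 5 = 1, and the invariant factors of ∂_1 are all 1, so H_0 = Z.
  H_1: rank ker ∂_1 − rank ∂_2 = (9 − 5) − 0 = 4, and there is no ∂_2, so H_1 = Z^4.

As a check, the Euler characteristic is 6 − 9 = -3, which agrees with 1 − 4 = -3.

H_0 ≅ Z,  H_1 ≅ Z^4.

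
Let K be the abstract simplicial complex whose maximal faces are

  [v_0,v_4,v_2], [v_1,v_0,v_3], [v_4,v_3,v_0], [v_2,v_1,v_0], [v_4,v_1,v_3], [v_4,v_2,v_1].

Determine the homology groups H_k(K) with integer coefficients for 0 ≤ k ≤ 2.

Take the total order v_0 < v_1 < v_2 < v_3 < v_4 on the vertex set. Then K (dimension 2) consists of the simplices:

  0-simplices (5): [v_0], [v_1], [v_2], [v_3], [v_4]
  1-simplices (9): [v_0,v_1], [v_0,v_2], [v_0,v_3], [v_0,v_4], [v_1,v_2], [v_1,v_3], [v_1,v_4], [v_2,v_4], [v_3,v_4]
  2-simplices (6): [v_0,v_1,v_2], [v_0,v_1,v_3], [v_0,v_2,v_4], [v_0,v_3,v_4], [v_1,v_2,v_4], [v_1,v_3,v_4]

so the chain groups are C_0 ≅ Z^5, C_1 ≅ Z^9, C_2 ≅ Z^6.

The boundary map ∂_1: C_1 → C_0 maps an edge to its endpoints' difference, ∂[p,q] = q − p.
This gives a 5×9 integer matrix of rank 4; reducing to Smith normal form yields diagonal entries (1,1,1,1).

The boundary map ∂_2: C_2 → C_1 maps a triangle to the signed sum of its edges. For instance
  ∂[v_0,v_1,v_2] = [v_1,v_2] − [v_0,v_2] + [v_0,v_1],
  ∂[v_0,v_2,v_4] = [v_2,v_4] − [v_0,v_4] + [v_0,v_2].
The resulting 9×6 matrix has rank 5, and its Smith normal form has invariant factors (1,1,1,1,1).

Reading off H_k = ker ∂_k / im ∂_{k+1}:

  H_0: rank C_0 − rank ∂_1 = 5 − 4 = 1, and the invariant factors of ∂_1 are all 1, so H_0 ≅ Z.
  H_1: rank ker ∂_1 − rank ∂_2 = (9 − 4) − 5 = 0, and the invariant factors of ∂_2 are all 1, so H_1 ≅ 0.
  H_2: rank ker ∂_2 − rank ∂_3 = (6 − 5) − 0 = 1, and there is no ∂_3, so H_2 ≅ Z.

As a check, the Euler characteristic is 5 − 9 + 6 = 2, which agrees with 1 − 0 + 1 = 2.

H_0 ≅ Z,  H_1 = 0,  H_2 ≅ Z.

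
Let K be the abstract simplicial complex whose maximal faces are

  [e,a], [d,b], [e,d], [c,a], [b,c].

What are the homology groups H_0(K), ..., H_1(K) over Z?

H_0 = Z,  H_1 = Z.

Fix the vertex order a < b < c < d < e and write every simplex with vertices in increasing order. Then dim K = 1 and the simplices of K are:

  0-simplices (5): a, b, c, d, e
  1-simplices (5): ac, ae, bc, bd, de

so the chain groups are C_0 ≅ Z^5, C_1 ≅ Z^5.

∂_1: C_1 → C_0 maps an edge to its endpoints' difference, ∂[p,q] = q − p.
The 5×5 boundary matrix has rank 4 and Smith normal form diag(1,1,1,1).

Computing H_k = (kernel of ∂_k) / (image of ∂_{k+1}):

  H_0: rank C_0 − rank ∂_1 = 5 − 4 = 1, and the invariant factors of ∂_1 are all 1, so H_0 ≅ Z.
  H_1: rank ker ∂_1 − rank ∂_2 = (5 − 4) − 0 = 1, and there is no ∂_2, so H_1 ≅ Z.

As a check, the Euler characteristic is 5 − 5 = 0, which agrees with 1 − 1 = 0.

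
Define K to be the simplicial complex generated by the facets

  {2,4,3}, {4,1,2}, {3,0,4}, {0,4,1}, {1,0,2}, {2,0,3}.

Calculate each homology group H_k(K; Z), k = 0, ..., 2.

H_0 ≅ Z,  H_1 = 0,  H_2 ≅ Z.

Order the vertices as 0 < 1 < 2 < 3 < 4. Listing each simplex with vertices in this order, K has dimension 2 with simplices:

  0-simplices (5): [0], [1], [2], [3], [4]
  1-simplices (9): [0,1], [0,2], [0,3], [0,4], [1,2], [1,4], [2,3], [2,4], [3,4]
  2-simplices (6): [0,1,2], [0,1,4], [0,2,3], [0,3,4], [1,2,4], [2,3,4]

Hence C_0 ≅ Z^5, C_1 ≅ Z^9, C_2 ≅ Z^6.

Boundary ∂_1: C_1 → C_0 is given by ∂[p,q] = [q] − [p]. For instance
  ∂[0,1] = [1] − [0].
The 5×9 boundary matrix has rank 4 and Smith normal form diag(1,1,1,1).

Boundary ∂_2: C_2 → C_1 acts by ∂[p,q,r] = [q,r] − [p,r] + [p,q]. For instance
  ∂[1,2,4] = [2,4] − [1,4] + [1,2],
  ∂[0,3,4] = [3,4] − [0,4] + [0,3].
The 9×6 boundary matrix has rank 5 and Smith normal form diag(1,1,1,1,1).

Reading off H_k = ker ∂_k / im ∂_{k+1}:

  H_0: rank C_0 − rank ∂_1 = 5 − 4 = 1, and the invariant factors of ∂_1 are all 1, so H_0 = Z.
  H_1: rank ker ∂_1 − rank ∂_2 = (9 − 4) − 5 = 0, and the invariant factors of ∂_2 are all 1, so H_1 = 0.
  H_2: rank ker ∂_2 − rank ∂_3 = (6 − 5) − 0 = 1, and there is no ∂_3, so H_2 = Z.

(K is a triangulation of the 2-sphere S^2.)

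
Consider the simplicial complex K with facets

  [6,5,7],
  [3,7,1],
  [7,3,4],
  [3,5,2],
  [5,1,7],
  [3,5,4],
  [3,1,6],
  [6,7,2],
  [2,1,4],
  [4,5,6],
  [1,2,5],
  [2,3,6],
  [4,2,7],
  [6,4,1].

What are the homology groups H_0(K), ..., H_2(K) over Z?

Fix the vertex order 1 < 2 < 3 < 4 < 5 < 6 < 7 and write every simplex with vertices in increasing order. Then dim K = 2 and the simplices of K are:

  0-simplices (7): [1], [2], [3], [4], [5], [6], [7]
  1-simplices (21): [1,2], [1,3], [1,4], [1,5], [1,6], [1,7], [2,3], [2,4], [2,5], [2,6], [2,7], [3,4], [3,5], [3,6], [3,7], [4,5], [4,6], [4,7], [5,6], [5,7], [6,7]
  2-simplices (14): [1,2,4], [1,2,5], [1,3,6], [1,3,7], [1,4,6], [1,5,7], [2,3,5], [2,3,6], [2,4,7], [2,6,7], [3,4,5], [3,4,7], [4,5,6], [5,6,7]

so the chain groups are C_0 ≅ Z^7, C_1 ≅ Z^21, C_2 ≅ Z^14.

The boundary map ∂_1: C_1 → C_0 maps an edge to its endpoints' difference, ∂[p,q] = q − p. For instance
  ∂[3,6] = [6] − [3].
As a 7×21 matrix over Z this has rank 6, with invariant factors (1,1,1,1,1,1).

Boundary ∂_2: C_2 → C_1 acts by ∂[p,q,r] = [q,r] − [p,r] + [p,q]. For instance
  ∂[2,6,7] = [6,7] − [2,7] + [2,6],
  ∂[1,4,6] = [4,6] − [1,6] + [1,4].
The 21×14 boundary matrix has rank 13 and Smith normal form diag(1,1,1,1,1,1,1,1,1,1,1,1,1).

Reading off H_k = ker ∂_k / im ∂_{k+1}:

  H_0: rank C_0 − rank ∂_1 = 7 − 6 = 1, and the invariant factors of ∂_1 are all 1, so H_0 = Z.
  H_1: rank ker ∂_1 − rank ∂_2 = (21 − 6) − 13 = 2, and the invariant factors of ∂_2 are all 1, so H_1 = Z^2.
  H_2: rank ker ∂_2 − rank ∂_3 = (14 − 13) − 0 = 1, and there is no ∂_3, so H_2 = Z.

(K is a triangulation of the torus T^2.)

H_0 = Z,  H_1 = Z^2,  H_2 = Z.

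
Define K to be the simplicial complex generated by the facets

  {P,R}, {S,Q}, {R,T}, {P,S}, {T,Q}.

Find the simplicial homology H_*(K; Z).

H_0 = Z,  H_1 = Z.

Fix the vertex order P < Q < R < S < T and write every simplex with vertices in increasing order. Then dim K = 1 and the simplices of K are:

  0-simplices (5): P, Q, R, S, T
  1-simplices (5): PR, PS, QS, QT, RT

so the chain groups are C_0 ≅ Z^5, C_1 ≅ Z^5.

∂_1: C_1 → C_0 is given by ∂[p,q] = [q] − [p]. For instance
  ∂QT = T − Q.
As a 5×5 matrix over Z this has rank 4, with invariant factors (1,1,1,1).

Reading off H_k = ker ∂_k / im ∂_{k+1}:

  H_0: rank C_0 − rank ∂_1 = 5 − 4 = 1, and the invariant factors of ∂_1 are all 1, so H_0 = Z.
  H_1: rank ker ∂_1 − rank ∂_2 = (5 − 4) − 0 = 1, and there is no ∂_2, so H_1 = Z.

As a check, the Euler characteristic is 5 − 5 = 0, which agrees with 1 − 1 = 0.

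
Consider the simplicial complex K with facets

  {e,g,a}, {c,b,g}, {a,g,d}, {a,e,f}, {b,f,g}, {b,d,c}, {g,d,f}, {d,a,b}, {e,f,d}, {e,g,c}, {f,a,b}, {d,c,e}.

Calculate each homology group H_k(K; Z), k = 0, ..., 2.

Take the total order a < b < c < d < e < f < g on the vertex set. Then K (dimension 2) consists of the simplices:

  0-simplices (7): a, b, c, d, e, f, g
  1-simplices (18): ab, ad, ae, af, ag, bc, bd, bf, bg, cd, ce, cg, de, df, dg, ef, eg, fg
  2-simplices (12): abd, abf, adg, aef, aeg, bcd, bcg, bfg, cde, ceg, def, dfg

Hence C_0 ≅ Z^7, C_1 ≅ Z^18, C_2 ≅ Z^12.

Boundary ∂_1: C_1 → C_0 is given by ∂[p,q] = [q] − [p]. For instance
  ∂bc = c − b.
The 7×18 boundary matrix has rank 6 and Smith normal form diag(1,1,1,1,1,1).

Boundary ∂_2: C_2 → C_1 maps a triangle to the signed sum of its edges. For instance
  ∂abd = bd − ad + ab,
  ∂dfg = fg − dg + df.
The 18×12 boundary matrix has rank 12 and Smith normal form diag(1,1,1,1,1,1,1,1,1,1,1,2).

From H_k ≅ ker(∂_k) / im(∂_{k+1}) we obtain:

  H_0: rank C_0 − rank ∂_1 = 7 − 6 = 1, and the invariant factors of ∂_1 are all 1, so H_0 ≅ Z.
  H_1: rank ker ∂_1 − rank ∂_2 = (18 − 6) − 12 = 0, and ∂_2 has invariant factor 2 > 1, so H_1 ≅ Z/2Z.
  H_2: rank ker ∂_2 − rank ∂_3 = (12 − 12) − 0 = 0, and there is no ∂_3, so H_2 ≅ 0.

H_0 ≅ Z,  H_1 ≅ Z/2Z,  H_2 = 0.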